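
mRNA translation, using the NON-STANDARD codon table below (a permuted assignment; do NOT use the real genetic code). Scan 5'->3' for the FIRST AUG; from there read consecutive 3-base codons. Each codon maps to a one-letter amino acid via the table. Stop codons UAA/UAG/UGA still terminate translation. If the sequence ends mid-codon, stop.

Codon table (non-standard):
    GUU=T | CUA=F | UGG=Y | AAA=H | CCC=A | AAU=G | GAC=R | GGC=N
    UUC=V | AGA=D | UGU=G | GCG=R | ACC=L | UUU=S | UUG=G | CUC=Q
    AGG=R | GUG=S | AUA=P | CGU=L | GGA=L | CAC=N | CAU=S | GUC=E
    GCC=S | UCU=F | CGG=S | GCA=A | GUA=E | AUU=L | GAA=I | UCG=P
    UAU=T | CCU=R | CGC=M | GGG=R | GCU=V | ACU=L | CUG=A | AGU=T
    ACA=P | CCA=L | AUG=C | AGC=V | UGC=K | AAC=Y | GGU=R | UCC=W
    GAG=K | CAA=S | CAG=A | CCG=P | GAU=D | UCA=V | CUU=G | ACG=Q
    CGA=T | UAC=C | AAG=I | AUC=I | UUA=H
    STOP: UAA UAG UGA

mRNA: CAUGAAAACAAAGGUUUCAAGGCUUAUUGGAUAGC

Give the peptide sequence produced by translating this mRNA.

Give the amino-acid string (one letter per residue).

start AUG at pos 1
pos 1: AUG -> C; peptide=C
pos 4: AAA -> H; peptide=CH
pos 7: ACA -> P; peptide=CHP
pos 10: AAG -> I; peptide=CHPI
pos 13: GUU -> T; peptide=CHPIT
pos 16: UCA -> V; peptide=CHPITV
pos 19: AGG -> R; peptide=CHPITVR
pos 22: CUU -> G; peptide=CHPITVRG
pos 25: AUU -> L; peptide=CHPITVRGL
pos 28: GGA -> L; peptide=CHPITVRGLL
pos 31: UAG -> STOP

Answer: CHPITVRGLL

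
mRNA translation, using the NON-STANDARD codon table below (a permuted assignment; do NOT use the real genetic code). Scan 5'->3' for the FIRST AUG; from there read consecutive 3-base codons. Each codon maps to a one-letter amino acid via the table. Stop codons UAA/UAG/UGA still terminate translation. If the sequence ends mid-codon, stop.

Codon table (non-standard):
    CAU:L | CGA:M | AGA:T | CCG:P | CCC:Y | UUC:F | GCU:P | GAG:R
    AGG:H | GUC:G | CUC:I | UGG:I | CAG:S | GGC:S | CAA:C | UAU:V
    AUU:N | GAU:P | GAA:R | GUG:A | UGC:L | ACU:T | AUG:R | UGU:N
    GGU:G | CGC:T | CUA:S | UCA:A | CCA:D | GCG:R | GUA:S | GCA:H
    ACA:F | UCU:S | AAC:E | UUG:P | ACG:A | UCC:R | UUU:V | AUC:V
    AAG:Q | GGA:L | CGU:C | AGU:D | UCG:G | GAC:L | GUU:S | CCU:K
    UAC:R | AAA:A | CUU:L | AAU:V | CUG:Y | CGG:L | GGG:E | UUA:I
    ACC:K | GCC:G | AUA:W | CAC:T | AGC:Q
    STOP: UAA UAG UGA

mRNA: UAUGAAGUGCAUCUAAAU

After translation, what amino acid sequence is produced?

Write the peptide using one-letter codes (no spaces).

Answer: RQLV

Derivation:
start AUG at pos 1
pos 1: AUG -> R; peptide=R
pos 4: AAG -> Q; peptide=RQ
pos 7: UGC -> L; peptide=RQL
pos 10: AUC -> V; peptide=RQLV
pos 13: UAA -> STOP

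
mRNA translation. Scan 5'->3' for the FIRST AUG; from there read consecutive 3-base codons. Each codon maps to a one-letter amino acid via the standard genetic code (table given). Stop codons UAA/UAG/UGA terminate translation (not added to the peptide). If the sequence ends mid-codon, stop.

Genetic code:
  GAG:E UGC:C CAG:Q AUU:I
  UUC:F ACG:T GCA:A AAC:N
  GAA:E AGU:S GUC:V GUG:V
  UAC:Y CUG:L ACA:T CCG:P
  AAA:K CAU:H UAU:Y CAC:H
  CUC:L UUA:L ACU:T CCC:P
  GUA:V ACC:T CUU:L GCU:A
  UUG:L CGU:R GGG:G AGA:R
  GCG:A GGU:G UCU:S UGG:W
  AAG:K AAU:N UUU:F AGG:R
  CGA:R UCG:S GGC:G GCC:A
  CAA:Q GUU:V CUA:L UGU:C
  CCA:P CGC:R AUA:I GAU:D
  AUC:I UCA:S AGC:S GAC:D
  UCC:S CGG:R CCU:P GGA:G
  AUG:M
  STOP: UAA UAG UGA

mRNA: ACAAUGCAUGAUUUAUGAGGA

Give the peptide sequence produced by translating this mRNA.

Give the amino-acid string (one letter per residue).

Answer: MHDL

Derivation:
start AUG at pos 3
pos 3: AUG -> M; peptide=M
pos 6: CAU -> H; peptide=MH
pos 9: GAU -> D; peptide=MHD
pos 12: UUA -> L; peptide=MHDL
pos 15: UGA -> STOP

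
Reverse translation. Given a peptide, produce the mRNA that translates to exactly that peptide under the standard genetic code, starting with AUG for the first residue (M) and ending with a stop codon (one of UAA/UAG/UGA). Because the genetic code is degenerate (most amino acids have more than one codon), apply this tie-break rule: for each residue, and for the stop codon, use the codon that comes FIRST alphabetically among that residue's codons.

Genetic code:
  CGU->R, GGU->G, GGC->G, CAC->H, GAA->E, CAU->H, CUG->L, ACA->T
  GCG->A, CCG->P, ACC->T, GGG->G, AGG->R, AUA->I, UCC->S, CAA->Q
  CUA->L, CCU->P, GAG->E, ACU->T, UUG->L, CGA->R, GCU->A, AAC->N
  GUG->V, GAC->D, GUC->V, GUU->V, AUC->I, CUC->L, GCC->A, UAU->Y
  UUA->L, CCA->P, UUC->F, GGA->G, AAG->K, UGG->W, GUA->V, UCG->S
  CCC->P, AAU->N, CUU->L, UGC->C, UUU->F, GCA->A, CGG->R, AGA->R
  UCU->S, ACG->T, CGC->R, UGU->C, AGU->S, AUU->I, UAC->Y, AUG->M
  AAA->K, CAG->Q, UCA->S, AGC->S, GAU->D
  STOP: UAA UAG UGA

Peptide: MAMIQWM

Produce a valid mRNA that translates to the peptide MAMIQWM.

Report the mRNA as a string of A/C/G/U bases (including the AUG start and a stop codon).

residue 1: M -> AUG (start codon)
residue 2: A codons sorted = GCA,GCC,GCG,GCU -> pick first = GCA
residue 3: M -> AUG (only codon)
residue 4: I codons sorted = AUA,AUC,AUU -> pick first = AUA
residue 5: Q codons sorted = CAA,CAG -> pick first = CAA
residue 6: W -> UGG (only codon)
residue 7: M -> AUG (only codon)
terminator: stop codons sorted = UAA,UAG,UGA -> pick first = UAA

Answer: mRNA: AUGGCAAUGAUACAAUGGAUGUAA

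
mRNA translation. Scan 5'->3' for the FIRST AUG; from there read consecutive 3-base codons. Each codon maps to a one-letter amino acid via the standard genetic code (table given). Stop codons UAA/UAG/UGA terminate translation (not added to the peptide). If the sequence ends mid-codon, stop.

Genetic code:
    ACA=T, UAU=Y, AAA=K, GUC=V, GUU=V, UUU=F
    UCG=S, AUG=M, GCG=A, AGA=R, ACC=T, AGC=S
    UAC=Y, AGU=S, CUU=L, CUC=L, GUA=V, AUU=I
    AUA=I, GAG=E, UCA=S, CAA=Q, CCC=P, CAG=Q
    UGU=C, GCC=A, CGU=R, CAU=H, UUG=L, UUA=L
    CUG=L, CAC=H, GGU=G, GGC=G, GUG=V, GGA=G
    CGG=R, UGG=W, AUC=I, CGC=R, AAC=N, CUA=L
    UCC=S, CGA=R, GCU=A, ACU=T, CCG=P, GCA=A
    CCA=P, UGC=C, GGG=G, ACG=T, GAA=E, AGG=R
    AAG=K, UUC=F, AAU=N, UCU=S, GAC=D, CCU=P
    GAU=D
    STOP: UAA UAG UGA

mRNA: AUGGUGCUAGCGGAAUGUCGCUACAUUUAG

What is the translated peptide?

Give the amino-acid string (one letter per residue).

Answer: MVLAECRYI

Derivation:
start AUG at pos 0
pos 0: AUG -> M; peptide=M
pos 3: GUG -> V; peptide=MV
pos 6: CUA -> L; peptide=MVL
pos 9: GCG -> A; peptide=MVLA
pos 12: GAA -> E; peptide=MVLAE
pos 15: UGU -> C; peptide=MVLAEC
pos 18: CGC -> R; peptide=MVLAECR
pos 21: UAC -> Y; peptide=MVLAECRY
pos 24: AUU -> I; peptide=MVLAECRYI
pos 27: UAG -> STOP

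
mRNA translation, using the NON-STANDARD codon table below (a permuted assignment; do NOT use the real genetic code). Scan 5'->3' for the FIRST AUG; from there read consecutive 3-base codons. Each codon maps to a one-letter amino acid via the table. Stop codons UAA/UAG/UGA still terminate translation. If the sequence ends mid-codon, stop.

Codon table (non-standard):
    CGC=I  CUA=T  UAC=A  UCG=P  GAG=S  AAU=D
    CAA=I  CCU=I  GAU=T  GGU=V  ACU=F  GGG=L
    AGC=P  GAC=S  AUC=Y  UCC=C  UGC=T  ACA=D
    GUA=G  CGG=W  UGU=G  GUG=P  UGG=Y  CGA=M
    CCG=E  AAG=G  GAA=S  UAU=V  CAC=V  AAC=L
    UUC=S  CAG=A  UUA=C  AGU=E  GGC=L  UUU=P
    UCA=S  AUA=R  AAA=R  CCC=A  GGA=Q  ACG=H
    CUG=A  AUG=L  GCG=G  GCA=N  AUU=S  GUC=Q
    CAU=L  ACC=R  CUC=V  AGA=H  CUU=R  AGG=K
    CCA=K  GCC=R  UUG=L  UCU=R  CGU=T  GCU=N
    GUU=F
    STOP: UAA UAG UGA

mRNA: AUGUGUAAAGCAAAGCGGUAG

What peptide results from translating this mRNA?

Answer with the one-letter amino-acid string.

Answer: LGRNGW

Derivation:
start AUG at pos 0
pos 0: AUG -> L; peptide=L
pos 3: UGU -> G; peptide=LG
pos 6: AAA -> R; peptide=LGR
pos 9: GCA -> N; peptide=LGRN
pos 12: AAG -> G; peptide=LGRNG
pos 15: CGG -> W; peptide=LGRNGW
pos 18: UAG -> STOP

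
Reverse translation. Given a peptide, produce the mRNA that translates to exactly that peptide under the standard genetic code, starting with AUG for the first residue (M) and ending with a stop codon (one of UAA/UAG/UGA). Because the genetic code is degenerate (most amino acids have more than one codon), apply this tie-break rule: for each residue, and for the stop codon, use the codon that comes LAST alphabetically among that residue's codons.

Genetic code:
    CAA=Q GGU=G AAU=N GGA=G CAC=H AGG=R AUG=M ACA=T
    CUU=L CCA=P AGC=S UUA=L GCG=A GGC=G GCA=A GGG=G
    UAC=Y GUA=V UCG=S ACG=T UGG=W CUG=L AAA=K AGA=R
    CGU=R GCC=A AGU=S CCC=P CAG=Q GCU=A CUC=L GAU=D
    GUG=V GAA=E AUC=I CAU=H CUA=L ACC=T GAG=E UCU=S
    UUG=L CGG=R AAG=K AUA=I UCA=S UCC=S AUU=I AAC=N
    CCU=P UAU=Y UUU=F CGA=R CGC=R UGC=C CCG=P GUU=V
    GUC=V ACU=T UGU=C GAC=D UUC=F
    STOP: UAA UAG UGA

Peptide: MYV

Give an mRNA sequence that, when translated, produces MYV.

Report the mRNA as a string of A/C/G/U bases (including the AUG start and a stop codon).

Answer: mRNA: AUGUAUGUUUGA

Derivation:
residue 1: M -> AUG (start codon)
residue 2: Y codons sorted = UAC,UAU -> pick last = UAU
residue 3: V codons sorted = GUA,GUC,GUG,GUU -> pick last = GUU
terminator: stop codons sorted = UAA,UAG,UGA -> pick last = UGA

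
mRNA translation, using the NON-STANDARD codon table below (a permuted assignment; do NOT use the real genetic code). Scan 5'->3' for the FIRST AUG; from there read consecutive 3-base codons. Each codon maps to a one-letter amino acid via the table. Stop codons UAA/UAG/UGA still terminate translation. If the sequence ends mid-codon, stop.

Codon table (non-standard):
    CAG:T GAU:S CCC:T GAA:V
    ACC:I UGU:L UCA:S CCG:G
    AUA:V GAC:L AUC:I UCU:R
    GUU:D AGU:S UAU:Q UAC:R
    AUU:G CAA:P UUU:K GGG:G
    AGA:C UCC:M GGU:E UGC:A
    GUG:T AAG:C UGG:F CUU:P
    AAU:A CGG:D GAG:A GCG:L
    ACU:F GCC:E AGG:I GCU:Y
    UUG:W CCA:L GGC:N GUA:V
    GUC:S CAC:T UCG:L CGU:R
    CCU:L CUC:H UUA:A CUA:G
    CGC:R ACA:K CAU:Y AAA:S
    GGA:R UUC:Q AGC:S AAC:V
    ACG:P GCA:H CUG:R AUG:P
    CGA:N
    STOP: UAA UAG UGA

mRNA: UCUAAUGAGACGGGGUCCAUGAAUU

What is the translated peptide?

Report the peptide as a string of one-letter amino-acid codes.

Answer: PCDEL

Derivation:
start AUG at pos 4
pos 4: AUG -> P; peptide=P
pos 7: AGA -> C; peptide=PC
pos 10: CGG -> D; peptide=PCD
pos 13: GGU -> E; peptide=PCDE
pos 16: CCA -> L; peptide=PCDEL
pos 19: UGA -> STOP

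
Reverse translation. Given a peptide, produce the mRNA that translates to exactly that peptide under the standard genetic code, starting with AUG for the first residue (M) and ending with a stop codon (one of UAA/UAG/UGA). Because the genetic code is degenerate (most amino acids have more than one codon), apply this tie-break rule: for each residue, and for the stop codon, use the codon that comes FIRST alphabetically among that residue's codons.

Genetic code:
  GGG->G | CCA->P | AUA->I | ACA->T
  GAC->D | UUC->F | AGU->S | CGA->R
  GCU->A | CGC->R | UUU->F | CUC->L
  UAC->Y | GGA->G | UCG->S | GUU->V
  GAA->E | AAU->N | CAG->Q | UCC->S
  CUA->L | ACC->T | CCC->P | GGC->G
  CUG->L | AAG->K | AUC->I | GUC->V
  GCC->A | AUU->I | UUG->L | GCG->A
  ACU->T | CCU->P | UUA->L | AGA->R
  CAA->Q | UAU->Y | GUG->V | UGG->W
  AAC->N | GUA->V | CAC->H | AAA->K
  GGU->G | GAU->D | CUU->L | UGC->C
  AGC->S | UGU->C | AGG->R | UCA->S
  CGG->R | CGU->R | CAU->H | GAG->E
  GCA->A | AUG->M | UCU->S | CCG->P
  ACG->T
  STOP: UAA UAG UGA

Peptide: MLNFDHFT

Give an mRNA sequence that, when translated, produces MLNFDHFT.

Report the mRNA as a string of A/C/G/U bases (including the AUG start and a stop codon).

Answer: mRNA: AUGCUAAACUUCGACCACUUCACAUAA

Derivation:
residue 1: M -> AUG (start codon)
residue 2: L codons sorted = CUA,CUC,CUG,CUU,UUA,UUG -> pick first = CUA
residue 3: N codons sorted = AAC,AAU -> pick first = AAC
residue 4: F codons sorted = UUC,UUU -> pick first = UUC
residue 5: D codons sorted = GAC,GAU -> pick first = GAC
residue 6: H codons sorted = CAC,CAU -> pick first = CAC
residue 7: F codons sorted = UUC,UUU -> pick first = UUC
residue 8: T codons sorted = ACA,ACC,ACG,ACU -> pick first = ACA
terminator: stop codons sorted = UAA,UAG,UGA -> pick first = UAA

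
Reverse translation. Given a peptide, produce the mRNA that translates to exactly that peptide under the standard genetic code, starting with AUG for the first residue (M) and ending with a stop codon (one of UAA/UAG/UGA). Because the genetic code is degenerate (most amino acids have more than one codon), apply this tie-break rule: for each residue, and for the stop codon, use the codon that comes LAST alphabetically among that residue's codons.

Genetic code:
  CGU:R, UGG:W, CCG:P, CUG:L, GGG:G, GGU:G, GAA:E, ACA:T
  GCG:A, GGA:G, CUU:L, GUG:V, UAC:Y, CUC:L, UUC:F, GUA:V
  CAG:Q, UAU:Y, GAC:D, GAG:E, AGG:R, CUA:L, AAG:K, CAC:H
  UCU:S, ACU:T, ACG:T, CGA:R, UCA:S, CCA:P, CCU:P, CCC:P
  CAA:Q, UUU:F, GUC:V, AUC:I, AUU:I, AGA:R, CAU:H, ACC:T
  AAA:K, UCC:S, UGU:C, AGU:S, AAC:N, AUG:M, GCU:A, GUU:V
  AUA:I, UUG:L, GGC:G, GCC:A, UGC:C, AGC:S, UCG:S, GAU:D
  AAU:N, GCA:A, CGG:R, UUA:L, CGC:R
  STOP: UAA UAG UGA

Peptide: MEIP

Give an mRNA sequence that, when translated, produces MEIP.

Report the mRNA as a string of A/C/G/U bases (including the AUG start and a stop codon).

Answer: mRNA: AUGGAGAUUCCUUGA

Derivation:
residue 1: M -> AUG (start codon)
residue 2: E codons sorted = GAA,GAG -> pick last = GAG
residue 3: I codons sorted = AUA,AUC,AUU -> pick last = AUU
residue 4: P codons sorted = CCA,CCC,CCG,CCU -> pick last = CCU
terminator: stop codons sorted = UAA,UAG,UGA -> pick last = UGA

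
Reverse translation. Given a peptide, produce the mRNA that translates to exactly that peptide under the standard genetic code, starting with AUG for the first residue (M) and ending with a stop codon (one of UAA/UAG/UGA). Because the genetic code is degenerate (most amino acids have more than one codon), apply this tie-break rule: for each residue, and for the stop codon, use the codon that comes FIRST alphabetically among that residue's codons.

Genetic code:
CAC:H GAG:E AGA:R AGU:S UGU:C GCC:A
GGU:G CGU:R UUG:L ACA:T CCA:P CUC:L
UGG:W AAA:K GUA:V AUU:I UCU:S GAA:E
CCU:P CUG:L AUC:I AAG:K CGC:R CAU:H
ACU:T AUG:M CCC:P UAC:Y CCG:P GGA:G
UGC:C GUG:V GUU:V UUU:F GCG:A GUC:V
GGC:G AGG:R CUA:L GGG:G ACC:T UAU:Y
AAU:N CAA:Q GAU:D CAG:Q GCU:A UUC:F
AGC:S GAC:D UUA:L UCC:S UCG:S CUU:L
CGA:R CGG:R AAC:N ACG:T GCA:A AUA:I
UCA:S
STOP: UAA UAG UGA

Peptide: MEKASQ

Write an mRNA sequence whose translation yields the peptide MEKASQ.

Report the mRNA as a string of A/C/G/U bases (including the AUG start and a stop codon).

residue 1: M -> AUG (start codon)
residue 2: E codons sorted = GAA,GAG -> pick first = GAA
residue 3: K codons sorted = AAA,AAG -> pick first = AAA
residue 4: A codons sorted = GCA,GCC,GCG,GCU -> pick first = GCA
residue 5: S codons sorted = AGC,AGU,UCA,UCC,UCG,UCU -> pick first = AGC
residue 6: Q codons sorted = CAA,CAG -> pick first = CAA
terminator: stop codons sorted = UAA,UAG,UGA -> pick first = UAA

Answer: mRNA: AUGGAAAAAGCAAGCCAAUAA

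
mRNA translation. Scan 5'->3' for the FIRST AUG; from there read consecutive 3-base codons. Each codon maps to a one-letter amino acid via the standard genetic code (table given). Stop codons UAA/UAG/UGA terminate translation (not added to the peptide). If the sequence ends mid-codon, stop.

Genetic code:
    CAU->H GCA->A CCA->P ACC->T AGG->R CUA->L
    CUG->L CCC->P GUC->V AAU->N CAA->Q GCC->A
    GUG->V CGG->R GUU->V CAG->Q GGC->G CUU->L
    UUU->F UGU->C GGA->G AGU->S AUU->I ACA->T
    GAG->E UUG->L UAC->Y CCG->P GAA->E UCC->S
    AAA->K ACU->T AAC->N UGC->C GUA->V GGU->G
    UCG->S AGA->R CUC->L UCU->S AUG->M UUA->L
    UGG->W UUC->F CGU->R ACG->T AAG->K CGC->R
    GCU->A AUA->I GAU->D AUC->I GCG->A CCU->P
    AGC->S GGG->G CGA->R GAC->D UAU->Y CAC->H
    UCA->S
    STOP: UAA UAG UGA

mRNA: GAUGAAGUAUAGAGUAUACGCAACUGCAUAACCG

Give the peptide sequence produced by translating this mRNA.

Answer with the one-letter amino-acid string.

Answer: MKYRVYATA

Derivation:
start AUG at pos 1
pos 1: AUG -> M; peptide=M
pos 4: AAG -> K; peptide=MK
pos 7: UAU -> Y; peptide=MKY
pos 10: AGA -> R; peptide=MKYR
pos 13: GUA -> V; peptide=MKYRV
pos 16: UAC -> Y; peptide=MKYRVY
pos 19: GCA -> A; peptide=MKYRVYA
pos 22: ACU -> T; peptide=MKYRVYAT
pos 25: GCA -> A; peptide=MKYRVYATA
pos 28: UAA -> STOP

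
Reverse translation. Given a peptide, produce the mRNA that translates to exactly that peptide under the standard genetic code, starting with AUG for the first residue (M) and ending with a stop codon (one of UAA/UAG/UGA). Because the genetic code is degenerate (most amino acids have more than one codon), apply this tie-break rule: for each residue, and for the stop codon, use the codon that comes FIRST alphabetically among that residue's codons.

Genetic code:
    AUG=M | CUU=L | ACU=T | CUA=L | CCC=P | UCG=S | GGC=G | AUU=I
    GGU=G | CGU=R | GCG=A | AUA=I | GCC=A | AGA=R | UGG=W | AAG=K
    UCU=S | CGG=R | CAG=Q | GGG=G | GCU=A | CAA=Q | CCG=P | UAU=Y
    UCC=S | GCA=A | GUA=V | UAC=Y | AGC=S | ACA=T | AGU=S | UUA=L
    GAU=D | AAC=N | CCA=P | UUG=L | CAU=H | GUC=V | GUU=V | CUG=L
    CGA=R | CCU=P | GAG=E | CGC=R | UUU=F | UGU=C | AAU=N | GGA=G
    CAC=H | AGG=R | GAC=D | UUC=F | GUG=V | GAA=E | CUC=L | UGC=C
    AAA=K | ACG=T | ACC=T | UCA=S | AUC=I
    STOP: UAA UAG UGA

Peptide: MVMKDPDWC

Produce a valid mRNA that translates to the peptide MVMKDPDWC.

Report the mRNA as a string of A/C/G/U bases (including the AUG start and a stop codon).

residue 1: M -> AUG (start codon)
residue 2: V codons sorted = GUA,GUC,GUG,GUU -> pick first = GUA
residue 3: M -> AUG (only codon)
residue 4: K codons sorted = AAA,AAG -> pick first = AAA
residue 5: D codons sorted = GAC,GAU -> pick first = GAC
residue 6: P codons sorted = CCA,CCC,CCG,CCU -> pick first = CCA
residue 7: D codons sorted = GAC,GAU -> pick first = GAC
residue 8: W -> UGG (only codon)
residue 9: C codons sorted = UGC,UGU -> pick first = UGC
terminator: stop codons sorted = UAA,UAG,UGA -> pick first = UAA

Answer: mRNA: AUGGUAAUGAAAGACCCAGACUGGUGCUAA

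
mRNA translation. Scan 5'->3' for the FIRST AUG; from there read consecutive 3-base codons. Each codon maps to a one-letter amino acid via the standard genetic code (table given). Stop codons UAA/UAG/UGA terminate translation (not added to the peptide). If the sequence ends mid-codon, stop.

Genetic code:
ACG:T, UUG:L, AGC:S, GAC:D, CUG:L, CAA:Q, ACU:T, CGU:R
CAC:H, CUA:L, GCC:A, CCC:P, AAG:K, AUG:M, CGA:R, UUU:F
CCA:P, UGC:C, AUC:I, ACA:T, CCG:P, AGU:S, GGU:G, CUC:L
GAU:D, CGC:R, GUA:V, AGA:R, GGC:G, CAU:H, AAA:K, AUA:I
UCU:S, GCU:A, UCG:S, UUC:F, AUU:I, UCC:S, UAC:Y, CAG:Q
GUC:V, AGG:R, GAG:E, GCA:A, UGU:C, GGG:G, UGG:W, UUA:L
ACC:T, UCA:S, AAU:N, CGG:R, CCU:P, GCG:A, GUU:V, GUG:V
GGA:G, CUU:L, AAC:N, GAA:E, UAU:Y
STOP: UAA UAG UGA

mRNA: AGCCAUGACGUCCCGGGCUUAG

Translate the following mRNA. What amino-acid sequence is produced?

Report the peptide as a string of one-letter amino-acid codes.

Answer: MTSRA

Derivation:
start AUG at pos 4
pos 4: AUG -> M; peptide=M
pos 7: ACG -> T; peptide=MT
pos 10: UCC -> S; peptide=MTS
pos 13: CGG -> R; peptide=MTSR
pos 16: GCU -> A; peptide=MTSRA
pos 19: UAG -> STOP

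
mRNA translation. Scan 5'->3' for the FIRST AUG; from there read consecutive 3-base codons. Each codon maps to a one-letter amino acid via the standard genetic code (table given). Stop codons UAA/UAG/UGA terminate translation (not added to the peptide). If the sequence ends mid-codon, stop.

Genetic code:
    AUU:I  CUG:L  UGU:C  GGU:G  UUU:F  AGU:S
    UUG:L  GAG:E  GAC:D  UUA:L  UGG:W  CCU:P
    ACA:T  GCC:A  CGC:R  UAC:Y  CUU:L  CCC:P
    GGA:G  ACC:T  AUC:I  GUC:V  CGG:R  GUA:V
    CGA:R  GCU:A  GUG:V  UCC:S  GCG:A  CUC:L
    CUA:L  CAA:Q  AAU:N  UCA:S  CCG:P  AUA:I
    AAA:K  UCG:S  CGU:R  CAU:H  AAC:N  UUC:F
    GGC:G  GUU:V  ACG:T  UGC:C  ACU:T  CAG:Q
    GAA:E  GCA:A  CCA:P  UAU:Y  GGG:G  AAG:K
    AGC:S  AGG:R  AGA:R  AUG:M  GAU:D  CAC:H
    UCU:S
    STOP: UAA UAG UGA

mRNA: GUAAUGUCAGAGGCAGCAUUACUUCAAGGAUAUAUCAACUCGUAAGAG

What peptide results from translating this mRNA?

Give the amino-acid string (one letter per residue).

start AUG at pos 3
pos 3: AUG -> M; peptide=M
pos 6: UCA -> S; peptide=MS
pos 9: GAG -> E; peptide=MSE
pos 12: GCA -> A; peptide=MSEA
pos 15: GCA -> A; peptide=MSEAA
pos 18: UUA -> L; peptide=MSEAAL
pos 21: CUU -> L; peptide=MSEAALL
pos 24: CAA -> Q; peptide=MSEAALLQ
pos 27: GGA -> G; peptide=MSEAALLQG
pos 30: UAU -> Y; peptide=MSEAALLQGY
pos 33: AUC -> I; peptide=MSEAALLQGYI
pos 36: AAC -> N; peptide=MSEAALLQGYIN
pos 39: UCG -> S; peptide=MSEAALLQGYINS
pos 42: UAA -> STOP

Answer: MSEAALLQGYINS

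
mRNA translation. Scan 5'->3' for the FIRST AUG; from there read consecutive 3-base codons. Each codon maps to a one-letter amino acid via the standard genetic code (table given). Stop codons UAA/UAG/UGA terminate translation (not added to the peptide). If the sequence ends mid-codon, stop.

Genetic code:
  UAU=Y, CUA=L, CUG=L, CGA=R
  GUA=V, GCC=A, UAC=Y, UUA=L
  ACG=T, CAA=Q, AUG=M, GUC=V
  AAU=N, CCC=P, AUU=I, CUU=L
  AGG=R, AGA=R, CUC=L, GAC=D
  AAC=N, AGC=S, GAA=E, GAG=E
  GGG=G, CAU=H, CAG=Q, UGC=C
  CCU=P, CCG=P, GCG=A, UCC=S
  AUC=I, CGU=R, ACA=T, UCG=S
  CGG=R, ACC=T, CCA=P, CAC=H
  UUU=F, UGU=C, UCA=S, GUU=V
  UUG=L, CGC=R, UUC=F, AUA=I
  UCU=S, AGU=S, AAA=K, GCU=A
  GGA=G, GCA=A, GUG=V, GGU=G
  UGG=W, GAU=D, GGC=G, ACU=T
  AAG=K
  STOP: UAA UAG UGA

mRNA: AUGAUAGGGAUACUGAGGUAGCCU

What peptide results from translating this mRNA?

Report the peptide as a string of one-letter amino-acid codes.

start AUG at pos 0
pos 0: AUG -> M; peptide=M
pos 3: AUA -> I; peptide=MI
pos 6: GGG -> G; peptide=MIG
pos 9: AUA -> I; peptide=MIGI
pos 12: CUG -> L; peptide=MIGIL
pos 15: AGG -> R; peptide=MIGILR
pos 18: UAG -> STOP

Answer: MIGILR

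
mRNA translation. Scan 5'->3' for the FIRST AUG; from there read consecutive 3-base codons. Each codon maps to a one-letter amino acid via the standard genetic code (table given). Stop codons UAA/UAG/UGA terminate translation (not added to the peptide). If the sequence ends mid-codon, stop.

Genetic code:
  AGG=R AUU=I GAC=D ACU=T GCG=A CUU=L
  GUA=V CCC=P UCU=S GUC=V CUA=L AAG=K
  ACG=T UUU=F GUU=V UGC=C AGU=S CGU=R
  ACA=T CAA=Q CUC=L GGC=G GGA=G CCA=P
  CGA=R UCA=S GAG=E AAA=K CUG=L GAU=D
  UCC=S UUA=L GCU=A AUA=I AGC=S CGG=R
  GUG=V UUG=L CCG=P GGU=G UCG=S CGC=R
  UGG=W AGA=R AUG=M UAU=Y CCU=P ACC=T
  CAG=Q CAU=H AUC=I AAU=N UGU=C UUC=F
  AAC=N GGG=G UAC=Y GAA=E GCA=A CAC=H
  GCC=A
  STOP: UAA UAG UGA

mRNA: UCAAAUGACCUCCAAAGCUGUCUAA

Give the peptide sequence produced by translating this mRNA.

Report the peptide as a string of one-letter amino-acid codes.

Answer: MTSKAV

Derivation:
start AUG at pos 4
pos 4: AUG -> M; peptide=M
pos 7: ACC -> T; peptide=MT
pos 10: UCC -> S; peptide=MTS
pos 13: AAA -> K; peptide=MTSK
pos 16: GCU -> A; peptide=MTSKA
pos 19: GUC -> V; peptide=MTSKAV
pos 22: UAA -> STOP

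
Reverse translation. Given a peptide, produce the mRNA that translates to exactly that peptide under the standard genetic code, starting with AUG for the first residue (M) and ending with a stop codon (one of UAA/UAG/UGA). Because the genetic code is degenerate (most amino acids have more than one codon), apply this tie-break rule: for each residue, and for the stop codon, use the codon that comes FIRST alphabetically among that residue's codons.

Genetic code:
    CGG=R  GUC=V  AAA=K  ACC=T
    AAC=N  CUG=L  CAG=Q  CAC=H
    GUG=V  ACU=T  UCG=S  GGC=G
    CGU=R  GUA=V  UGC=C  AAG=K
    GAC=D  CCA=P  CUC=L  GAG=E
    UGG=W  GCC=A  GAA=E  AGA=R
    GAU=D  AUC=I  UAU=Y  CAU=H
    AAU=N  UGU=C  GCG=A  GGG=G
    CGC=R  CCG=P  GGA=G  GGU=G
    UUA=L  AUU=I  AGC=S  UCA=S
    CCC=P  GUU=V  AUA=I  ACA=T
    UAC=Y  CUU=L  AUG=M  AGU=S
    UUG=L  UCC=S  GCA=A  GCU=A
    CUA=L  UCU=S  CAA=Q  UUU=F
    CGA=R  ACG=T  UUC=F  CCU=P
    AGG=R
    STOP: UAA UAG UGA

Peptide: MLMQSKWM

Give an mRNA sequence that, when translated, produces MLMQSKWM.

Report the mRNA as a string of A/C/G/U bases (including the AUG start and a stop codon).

residue 1: M -> AUG (start codon)
residue 2: L codons sorted = CUA,CUC,CUG,CUU,UUA,UUG -> pick first = CUA
residue 3: M -> AUG (only codon)
residue 4: Q codons sorted = CAA,CAG -> pick first = CAA
residue 5: S codons sorted = AGC,AGU,UCA,UCC,UCG,UCU -> pick first = AGC
residue 6: K codons sorted = AAA,AAG -> pick first = AAA
residue 7: W -> UGG (only codon)
residue 8: M -> AUG (only codon)
terminator: stop codons sorted = UAA,UAG,UGA -> pick first = UAA

Answer: mRNA: AUGCUAAUGCAAAGCAAAUGGAUGUAA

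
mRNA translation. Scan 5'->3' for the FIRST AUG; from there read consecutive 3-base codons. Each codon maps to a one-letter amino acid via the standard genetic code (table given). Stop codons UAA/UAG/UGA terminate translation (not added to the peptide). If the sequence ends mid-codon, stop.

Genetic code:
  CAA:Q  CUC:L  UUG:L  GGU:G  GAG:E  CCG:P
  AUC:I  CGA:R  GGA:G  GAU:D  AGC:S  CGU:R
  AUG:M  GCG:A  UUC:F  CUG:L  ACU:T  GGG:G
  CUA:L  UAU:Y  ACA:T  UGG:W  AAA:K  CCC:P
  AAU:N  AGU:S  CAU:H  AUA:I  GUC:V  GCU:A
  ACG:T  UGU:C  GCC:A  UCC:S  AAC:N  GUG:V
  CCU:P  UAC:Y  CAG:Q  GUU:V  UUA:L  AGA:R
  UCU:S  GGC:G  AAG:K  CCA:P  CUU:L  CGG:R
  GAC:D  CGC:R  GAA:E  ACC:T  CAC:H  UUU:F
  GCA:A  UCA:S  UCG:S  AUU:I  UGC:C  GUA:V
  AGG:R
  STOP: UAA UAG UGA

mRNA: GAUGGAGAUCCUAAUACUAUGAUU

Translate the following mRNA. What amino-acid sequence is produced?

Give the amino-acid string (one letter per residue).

start AUG at pos 1
pos 1: AUG -> M; peptide=M
pos 4: GAG -> E; peptide=ME
pos 7: AUC -> I; peptide=MEI
pos 10: CUA -> L; peptide=MEIL
pos 13: AUA -> I; peptide=MEILI
pos 16: CUA -> L; peptide=MEILIL
pos 19: UGA -> STOP

Answer: MEILIL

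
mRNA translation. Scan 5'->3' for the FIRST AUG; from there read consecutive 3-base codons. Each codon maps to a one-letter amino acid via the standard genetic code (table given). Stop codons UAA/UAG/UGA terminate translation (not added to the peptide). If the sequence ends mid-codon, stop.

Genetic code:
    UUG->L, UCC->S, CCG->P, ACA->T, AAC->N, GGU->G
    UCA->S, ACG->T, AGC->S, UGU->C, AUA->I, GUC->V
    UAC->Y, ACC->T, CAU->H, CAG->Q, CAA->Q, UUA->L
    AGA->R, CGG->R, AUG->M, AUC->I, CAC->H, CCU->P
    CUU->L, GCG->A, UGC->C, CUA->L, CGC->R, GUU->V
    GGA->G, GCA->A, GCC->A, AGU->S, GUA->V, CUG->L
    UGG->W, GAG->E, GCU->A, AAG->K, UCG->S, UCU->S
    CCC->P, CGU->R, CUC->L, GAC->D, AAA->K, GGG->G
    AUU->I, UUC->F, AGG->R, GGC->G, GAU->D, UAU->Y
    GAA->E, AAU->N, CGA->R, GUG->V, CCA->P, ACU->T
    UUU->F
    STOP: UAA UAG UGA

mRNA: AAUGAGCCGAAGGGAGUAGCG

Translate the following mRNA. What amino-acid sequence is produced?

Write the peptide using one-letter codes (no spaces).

Answer: MSRRE

Derivation:
start AUG at pos 1
pos 1: AUG -> M; peptide=M
pos 4: AGC -> S; peptide=MS
pos 7: CGA -> R; peptide=MSR
pos 10: AGG -> R; peptide=MSRR
pos 13: GAG -> E; peptide=MSRRE
pos 16: UAG -> STOP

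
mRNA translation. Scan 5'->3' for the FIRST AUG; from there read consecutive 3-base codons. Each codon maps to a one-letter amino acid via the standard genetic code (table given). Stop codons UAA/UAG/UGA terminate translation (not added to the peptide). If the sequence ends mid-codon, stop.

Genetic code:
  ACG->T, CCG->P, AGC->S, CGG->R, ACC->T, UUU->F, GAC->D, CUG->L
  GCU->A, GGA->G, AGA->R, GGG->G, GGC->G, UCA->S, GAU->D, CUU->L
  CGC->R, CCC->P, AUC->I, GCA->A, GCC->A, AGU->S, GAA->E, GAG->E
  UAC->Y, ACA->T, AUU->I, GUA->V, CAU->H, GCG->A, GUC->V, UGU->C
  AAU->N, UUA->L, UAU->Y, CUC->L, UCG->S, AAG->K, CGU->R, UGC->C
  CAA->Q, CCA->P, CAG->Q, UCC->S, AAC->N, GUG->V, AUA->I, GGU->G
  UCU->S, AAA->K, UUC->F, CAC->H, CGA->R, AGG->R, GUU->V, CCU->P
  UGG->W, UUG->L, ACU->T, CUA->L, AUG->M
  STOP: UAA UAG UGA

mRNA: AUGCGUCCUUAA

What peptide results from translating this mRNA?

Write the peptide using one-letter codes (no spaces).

start AUG at pos 0
pos 0: AUG -> M; peptide=M
pos 3: CGU -> R; peptide=MR
pos 6: CCU -> P; peptide=MRP
pos 9: UAA -> STOP

Answer: MRP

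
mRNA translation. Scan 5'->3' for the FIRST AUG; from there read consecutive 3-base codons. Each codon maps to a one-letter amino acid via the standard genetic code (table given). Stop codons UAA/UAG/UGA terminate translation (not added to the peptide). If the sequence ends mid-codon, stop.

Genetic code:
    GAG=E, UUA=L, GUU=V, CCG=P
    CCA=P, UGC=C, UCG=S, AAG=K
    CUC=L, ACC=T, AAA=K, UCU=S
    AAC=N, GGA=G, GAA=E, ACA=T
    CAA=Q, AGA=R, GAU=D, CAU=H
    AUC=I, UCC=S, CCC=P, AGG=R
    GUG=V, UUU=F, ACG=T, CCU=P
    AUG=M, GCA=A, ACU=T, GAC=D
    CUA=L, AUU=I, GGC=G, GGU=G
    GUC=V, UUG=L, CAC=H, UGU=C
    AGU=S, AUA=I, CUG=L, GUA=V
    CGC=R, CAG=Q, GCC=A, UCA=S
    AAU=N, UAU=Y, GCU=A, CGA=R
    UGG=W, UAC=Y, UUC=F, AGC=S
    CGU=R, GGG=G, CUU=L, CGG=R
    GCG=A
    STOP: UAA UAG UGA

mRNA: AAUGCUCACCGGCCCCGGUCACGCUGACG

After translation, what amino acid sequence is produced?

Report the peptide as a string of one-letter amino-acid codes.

Answer: MLTGPGHAD

Derivation:
start AUG at pos 1
pos 1: AUG -> M; peptide=M
pos 4: CUC -> L; peptide=ML
pos 7: ACC -> T; peptide=MLT
pos 10: GGC -> G; peptide=MLTG
pos 13: CCC -> P; peptide=MLTGP
pos 16: GGU -> G; peptide=MLTGPG
pos 19: CAC -> H; peptide=MLTGPGH
pos 22: GCU -> A; peptide=MLTGPGHA
pos 25: GAC -> D; peptide=MLTGPGHAD
pos 28: only 1 nt remain (<3), stop (end of mRNA)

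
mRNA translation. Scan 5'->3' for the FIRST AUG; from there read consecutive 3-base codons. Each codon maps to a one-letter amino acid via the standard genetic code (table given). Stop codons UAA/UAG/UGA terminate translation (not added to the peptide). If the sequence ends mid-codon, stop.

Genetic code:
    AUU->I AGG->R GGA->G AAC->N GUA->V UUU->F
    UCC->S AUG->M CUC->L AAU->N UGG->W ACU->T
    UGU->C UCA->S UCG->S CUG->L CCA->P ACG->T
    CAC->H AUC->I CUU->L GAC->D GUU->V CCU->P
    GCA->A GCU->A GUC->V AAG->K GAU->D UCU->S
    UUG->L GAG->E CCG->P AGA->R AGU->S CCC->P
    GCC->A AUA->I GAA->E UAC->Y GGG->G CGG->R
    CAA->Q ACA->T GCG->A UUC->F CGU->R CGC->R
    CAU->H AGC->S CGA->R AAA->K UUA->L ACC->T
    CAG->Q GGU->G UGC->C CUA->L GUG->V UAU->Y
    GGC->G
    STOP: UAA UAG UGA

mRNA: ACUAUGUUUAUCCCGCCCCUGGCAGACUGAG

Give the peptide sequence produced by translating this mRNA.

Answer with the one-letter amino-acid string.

start AUG at pos 3
pos 3: AUG -> M; peptide=M
pos 6: UUU -> F; peptide=MF
pos 9: AUC -> I; peptide=MFI
pos 12: CCG -> P; peptide=MFIP
pos 15: CCC -> P; peptide=MFIPP
pos 18: CUG -> L; peptide=MFIPPL
pos 21: GCA -> A; peptide=MFIPPLA
pos 24: GAC -> D; peptide=MFIPPLAD
pos 27: UGA -> STOP

Answer: MFIPPLAD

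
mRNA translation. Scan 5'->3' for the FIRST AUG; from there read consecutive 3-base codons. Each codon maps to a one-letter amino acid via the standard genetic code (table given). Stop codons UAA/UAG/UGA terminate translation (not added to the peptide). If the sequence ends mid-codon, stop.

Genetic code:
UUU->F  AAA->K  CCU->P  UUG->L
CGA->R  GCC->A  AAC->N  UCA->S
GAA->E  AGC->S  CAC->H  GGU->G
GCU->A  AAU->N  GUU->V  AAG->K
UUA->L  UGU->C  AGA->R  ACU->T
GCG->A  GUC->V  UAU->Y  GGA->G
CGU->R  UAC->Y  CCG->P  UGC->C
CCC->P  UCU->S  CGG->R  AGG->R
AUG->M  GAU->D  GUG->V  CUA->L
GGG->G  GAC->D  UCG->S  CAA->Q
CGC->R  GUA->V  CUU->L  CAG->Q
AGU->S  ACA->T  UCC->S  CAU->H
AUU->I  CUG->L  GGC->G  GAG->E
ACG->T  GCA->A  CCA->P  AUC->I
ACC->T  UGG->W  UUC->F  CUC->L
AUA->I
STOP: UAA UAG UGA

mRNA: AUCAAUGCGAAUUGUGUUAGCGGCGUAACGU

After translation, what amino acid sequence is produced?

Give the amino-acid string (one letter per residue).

start AUG at pos 4
pos 4: AUG -> M; peptide=M
pos 7: CGA -> R; peptide=MR
pos 10: AUU -> I; peptide=MRI
pos 13: GUG -> V; peptide=MRIV
pos 16: UUA -> L; peptide=MRIVL
pos 19: GCG -> A; peptide=MRIVLA
pos 22: GCG -> A; peptide=MRIVLAA
pos 25: UAA -> STOP

Answer: MRIVLAA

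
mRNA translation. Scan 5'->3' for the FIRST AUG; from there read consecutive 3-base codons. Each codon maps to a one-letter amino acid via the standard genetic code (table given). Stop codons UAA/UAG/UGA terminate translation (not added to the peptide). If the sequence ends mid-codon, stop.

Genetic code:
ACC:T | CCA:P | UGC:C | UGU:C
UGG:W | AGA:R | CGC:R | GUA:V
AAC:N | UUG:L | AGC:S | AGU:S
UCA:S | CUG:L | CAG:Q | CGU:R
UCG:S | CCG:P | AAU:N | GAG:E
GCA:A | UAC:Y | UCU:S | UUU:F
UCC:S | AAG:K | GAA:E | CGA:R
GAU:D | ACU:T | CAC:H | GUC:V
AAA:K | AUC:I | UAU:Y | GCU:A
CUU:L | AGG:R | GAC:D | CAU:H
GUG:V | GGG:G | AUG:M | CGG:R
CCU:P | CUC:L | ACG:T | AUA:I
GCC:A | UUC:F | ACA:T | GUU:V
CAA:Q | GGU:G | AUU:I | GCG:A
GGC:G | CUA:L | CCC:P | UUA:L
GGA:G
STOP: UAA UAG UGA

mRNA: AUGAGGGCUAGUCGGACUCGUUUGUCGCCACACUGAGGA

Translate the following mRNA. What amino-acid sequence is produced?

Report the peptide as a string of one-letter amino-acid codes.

Answer: MRASRTRLSPH

Derivation:
start AUG at pos 0
pos 0: AUG -> M; peptide=M
pos 3: AGG -> R; peptide=MR
pos 6: GCU -> A; peptide=MRA
pos 9: AGU -> S; peptide=MRAS
pos 12: CGG -> R; peptide=MRASR
pos 15: ACU -> T; peptide=MRASRT
pos 18: CGU -> R; peptide=MRASRTR
pos 21: UUG -> L; peptide=MRASRTRL
pos 24: UCG -> S; peptide=MRASRTRLS
pos 27: CCA -> P; peptide=MRASRTRLSP
pos 30: CAC -> H; peptide=MRASRTRLSPH
pos 33: UGA -> STOP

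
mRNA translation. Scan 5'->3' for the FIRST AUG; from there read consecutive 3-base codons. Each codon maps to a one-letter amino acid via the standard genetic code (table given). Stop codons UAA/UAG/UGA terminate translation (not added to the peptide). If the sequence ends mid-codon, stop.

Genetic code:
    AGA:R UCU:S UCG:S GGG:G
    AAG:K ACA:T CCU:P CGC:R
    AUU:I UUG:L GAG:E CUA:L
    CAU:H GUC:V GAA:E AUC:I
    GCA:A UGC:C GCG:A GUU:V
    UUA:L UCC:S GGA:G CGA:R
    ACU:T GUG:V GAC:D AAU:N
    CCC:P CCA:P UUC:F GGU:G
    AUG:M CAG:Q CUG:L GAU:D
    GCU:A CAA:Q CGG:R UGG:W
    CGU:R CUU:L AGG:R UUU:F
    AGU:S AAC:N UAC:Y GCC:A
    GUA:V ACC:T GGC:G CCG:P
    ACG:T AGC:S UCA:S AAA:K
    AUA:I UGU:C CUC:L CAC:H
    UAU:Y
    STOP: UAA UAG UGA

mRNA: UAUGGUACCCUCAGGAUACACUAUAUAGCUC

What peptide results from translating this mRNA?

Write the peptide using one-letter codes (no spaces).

Answer: MVPSGYTI

Derivation:
start AUG at pos 1
pos 1: AUG -> M; peptide=M
pos 4: GUA -> V; peptide=MV
pos 7: CCC -> P; peptide=MVP
pos 10: UCA -> S; peptide=MVPS
pos 13: GGA -> G; peptide=MVPSG
pos 16: UAC -> Y; peptide=MVPSGY
pos 19: ACU -> T; peptide=MVPSGYT
pos 22: AUA -> I; peptide=MVPSGYTI
pos 25: UAG -> STOP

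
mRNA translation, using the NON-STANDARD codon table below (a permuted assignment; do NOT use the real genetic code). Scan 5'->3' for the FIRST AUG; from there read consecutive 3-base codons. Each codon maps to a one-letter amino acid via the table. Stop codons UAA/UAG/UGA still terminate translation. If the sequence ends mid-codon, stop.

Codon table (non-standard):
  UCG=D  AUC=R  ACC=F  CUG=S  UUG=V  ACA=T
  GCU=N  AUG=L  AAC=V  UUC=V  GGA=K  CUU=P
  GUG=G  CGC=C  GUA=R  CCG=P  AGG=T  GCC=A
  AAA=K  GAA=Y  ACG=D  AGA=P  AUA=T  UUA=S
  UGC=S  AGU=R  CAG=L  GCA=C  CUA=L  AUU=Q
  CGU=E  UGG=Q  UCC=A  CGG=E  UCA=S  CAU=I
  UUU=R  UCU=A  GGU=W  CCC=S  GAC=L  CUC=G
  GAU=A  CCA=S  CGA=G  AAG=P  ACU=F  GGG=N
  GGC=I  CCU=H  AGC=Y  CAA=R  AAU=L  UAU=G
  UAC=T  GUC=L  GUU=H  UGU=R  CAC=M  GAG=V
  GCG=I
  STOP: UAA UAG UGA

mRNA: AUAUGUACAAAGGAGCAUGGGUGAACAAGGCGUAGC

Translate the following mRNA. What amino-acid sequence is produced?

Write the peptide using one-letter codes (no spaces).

Answer: LTKKCQGVPI

Derivation:
start AUG at pos 2
pos 2: AUG -> L; peptide=L
pos 5: UAC -> T; peptide=LT
pos 8: AAA -> K; peptide=LTK
pos 11: GGA -> K; peptide=LTKK
pos 14: GCA -> C; peptide=LTKKC
pos 17: UGG -> Q; peptide=LTKKCQ
pos 20: GUG -> G; peptide=LTKKCQG
pos 23: AAC -> V; peptide=LTKKCQGV
pos 26: AAG -> P; peptide=LTKKCQGVP
pos 29: GCG -> I; peptide=LTKKCQGVPI
pos 32: UAG -> STOP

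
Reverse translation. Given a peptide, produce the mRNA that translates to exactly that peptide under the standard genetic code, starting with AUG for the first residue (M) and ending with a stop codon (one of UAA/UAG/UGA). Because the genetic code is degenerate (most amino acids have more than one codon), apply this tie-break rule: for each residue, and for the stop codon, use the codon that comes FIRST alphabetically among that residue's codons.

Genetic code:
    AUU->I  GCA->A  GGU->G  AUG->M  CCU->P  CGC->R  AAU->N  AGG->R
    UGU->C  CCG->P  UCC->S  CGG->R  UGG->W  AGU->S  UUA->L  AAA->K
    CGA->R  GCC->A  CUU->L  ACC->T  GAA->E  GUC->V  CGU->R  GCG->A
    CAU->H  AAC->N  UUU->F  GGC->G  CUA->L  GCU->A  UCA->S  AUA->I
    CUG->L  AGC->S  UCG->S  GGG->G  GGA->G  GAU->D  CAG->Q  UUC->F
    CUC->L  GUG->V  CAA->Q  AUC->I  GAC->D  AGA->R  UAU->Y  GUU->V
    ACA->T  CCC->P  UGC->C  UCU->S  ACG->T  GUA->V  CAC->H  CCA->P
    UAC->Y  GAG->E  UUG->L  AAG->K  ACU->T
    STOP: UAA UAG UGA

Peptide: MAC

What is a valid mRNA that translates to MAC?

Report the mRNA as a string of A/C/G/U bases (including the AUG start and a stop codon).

Answer: mRNA: AUGGCAUGCUAA

Derivation:
residue 1: M -> AUG (start codon)
residue 2: A codons sorted = GCA,GCC,GCG,GCU -> pick first = GCA
residue 3: C codons sorted = UGC,UGU -> pick first = UGC
terminator: stop codons sorted = UAA,UAG,UGA -> pick first = UAA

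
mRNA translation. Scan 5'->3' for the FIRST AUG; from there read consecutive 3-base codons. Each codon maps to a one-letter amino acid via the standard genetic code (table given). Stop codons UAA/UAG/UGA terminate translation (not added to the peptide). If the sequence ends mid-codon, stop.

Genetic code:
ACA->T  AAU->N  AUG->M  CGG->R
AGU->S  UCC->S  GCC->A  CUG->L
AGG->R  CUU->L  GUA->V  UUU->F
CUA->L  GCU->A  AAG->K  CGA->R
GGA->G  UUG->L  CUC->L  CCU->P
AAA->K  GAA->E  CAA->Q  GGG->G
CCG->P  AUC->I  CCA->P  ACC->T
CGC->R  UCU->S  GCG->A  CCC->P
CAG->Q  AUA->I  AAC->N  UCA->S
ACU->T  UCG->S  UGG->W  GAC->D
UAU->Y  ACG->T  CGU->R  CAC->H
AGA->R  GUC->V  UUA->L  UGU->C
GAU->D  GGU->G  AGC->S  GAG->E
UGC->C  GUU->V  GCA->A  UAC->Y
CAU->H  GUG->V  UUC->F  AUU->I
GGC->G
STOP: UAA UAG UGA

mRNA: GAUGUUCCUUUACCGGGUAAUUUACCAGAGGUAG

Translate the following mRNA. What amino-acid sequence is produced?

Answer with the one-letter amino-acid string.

Answer: MFLYRVIYQR

Derivation:
start AUG at pos 1
pos 1: AUG -> M; peptide=M
pos 4: UUC -> F; peptide=MF
pos 7: CUU -> L; peptide=MFL
pos 10: UAC -> Y; peptide=MFLY
pos 13: CGG -> R; peptide=MFLYR
pos 16: GUA -> V; peptide=MFLYRV
pos 19: AUU -> I; peptide=MFLYRVI
pos 22: UAC -> Y; peptide=MFLYRVIY
pos 25: CAG -> Q; peptide=MFLYRVIYQ
pos 28: AGG -> R; peptide=MFLYRVIYQR
pos 31: UAG -> STOP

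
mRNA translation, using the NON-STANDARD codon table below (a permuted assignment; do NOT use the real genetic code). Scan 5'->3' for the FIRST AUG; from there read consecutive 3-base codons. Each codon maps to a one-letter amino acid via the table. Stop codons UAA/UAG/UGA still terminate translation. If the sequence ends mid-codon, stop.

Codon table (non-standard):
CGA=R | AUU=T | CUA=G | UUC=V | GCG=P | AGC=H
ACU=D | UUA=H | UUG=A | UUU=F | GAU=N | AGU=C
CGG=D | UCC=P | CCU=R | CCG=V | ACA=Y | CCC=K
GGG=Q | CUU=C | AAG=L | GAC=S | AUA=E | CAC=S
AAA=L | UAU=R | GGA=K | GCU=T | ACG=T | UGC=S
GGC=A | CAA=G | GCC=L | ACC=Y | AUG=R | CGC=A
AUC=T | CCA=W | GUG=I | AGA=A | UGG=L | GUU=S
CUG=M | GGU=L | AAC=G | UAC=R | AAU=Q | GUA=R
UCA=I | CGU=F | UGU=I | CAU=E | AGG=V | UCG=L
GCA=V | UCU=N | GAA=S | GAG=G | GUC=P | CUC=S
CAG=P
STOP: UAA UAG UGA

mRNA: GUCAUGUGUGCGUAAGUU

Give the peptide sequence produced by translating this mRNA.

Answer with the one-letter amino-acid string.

start AUG at pos 3
pos 3: AUG -> R; peptide=R
pos 6: UGU -> I; peptide=RI
pos 9: GCG -> P; peptide=RIP
pos 12: UAA -> STOP

Answer: RIP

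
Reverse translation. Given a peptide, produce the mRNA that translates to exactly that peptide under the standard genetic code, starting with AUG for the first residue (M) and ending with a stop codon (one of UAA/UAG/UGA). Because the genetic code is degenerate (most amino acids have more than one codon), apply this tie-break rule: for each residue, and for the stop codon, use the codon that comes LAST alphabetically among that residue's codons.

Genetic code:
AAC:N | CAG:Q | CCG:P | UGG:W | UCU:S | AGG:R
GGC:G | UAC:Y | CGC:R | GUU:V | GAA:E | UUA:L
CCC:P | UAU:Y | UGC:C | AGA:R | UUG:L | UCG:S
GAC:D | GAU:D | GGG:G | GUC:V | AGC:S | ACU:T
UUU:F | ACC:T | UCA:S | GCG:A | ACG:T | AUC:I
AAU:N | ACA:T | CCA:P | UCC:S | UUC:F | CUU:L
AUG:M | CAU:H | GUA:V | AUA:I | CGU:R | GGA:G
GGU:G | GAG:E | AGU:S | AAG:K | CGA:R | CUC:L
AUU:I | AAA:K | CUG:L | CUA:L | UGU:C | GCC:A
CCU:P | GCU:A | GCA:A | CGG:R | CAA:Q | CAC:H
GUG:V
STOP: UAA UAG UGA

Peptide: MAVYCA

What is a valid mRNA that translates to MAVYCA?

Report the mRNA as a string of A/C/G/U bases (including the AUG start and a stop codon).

residue 1: M -> AUG (start codon)
residue 2: A codons sorted = GCA,GCC,GCG,GCU -> pick last = GCU
residue 3: V codons sorted = GUA,GUC,GUG,GUU -> pick last = GUU
residue 4: Y codons sorted = UAC,UAU -> pick last = UAU
residue 5: C codons sorted = UGC,UGU -> pick last = UGU
residue 6: A codons sorted = GCA,GCC,GCG,GCU -> pick last = GCU
terminator: stop codons sorted = UAA,UAG,UGA -> pick last = UGA

Answer: mRNA: AUGGCUGUUUAUUGUGCUUGA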